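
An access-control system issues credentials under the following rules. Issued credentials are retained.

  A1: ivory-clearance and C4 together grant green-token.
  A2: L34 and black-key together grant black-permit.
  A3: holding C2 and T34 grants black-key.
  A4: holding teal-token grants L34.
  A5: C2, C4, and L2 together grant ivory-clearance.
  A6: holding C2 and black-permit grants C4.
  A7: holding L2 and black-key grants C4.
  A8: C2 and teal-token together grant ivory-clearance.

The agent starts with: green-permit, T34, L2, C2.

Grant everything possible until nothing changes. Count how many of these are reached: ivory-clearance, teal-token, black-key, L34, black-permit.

Holding C2 and T34 grants black-key (A3).
Holding L2 and black-key grants C4 (A7).
Holding C2, C4, and L2 grants ivory-clearance (A5).
ivory-clearance: reached.
No rule produces teal-token, and it is not given.
black-key: reached.
L34 would need teal-token (A4), but teal-token is never granted.
black-permit would need L34 and black-key (A2), but L34 is never granted.
Reached: ivory-clearance and black-key — 2 of the 5.

2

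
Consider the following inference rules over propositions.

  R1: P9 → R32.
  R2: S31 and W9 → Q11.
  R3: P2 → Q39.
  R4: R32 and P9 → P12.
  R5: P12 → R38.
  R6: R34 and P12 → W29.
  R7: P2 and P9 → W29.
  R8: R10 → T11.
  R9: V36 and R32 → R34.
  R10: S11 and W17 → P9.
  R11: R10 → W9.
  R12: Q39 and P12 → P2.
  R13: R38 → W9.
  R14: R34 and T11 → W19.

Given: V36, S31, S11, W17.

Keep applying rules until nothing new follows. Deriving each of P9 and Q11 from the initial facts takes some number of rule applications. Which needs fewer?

P9: S11 and W17 hold, so P9 follows (R10). [1 rule application]
Q11: S11 and W17 hold, so P9 follows (R10). P9 holds, so R32 follows (R1). From R32 and P9, R4 gives P12. From P12, R5 gives R38. From R38, R13 gives W9. From S31 and W9, R2 gives Q11. [6 rule applications]
P9 needs fewer.

P9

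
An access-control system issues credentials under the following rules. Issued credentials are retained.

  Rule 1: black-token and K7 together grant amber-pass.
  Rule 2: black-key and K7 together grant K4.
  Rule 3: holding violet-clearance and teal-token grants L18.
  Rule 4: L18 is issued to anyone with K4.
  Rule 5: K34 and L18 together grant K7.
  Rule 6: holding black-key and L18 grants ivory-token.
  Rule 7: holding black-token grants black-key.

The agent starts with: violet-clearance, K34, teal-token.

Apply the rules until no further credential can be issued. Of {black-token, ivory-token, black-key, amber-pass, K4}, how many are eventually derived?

No rule produces black-token, and it is not given.
ivory-token would need black-key and L18 (Rule 6), but black-key is never granted.
black-key would need black-token (Rule 7), but black-token is never granted.
amber-pass would need black-token and K7 (Rule 1), but black-token is never granted.
K4 would need black-key and K7 (Rule 2), but black-key is never granted.
None of the 5 are reached.

0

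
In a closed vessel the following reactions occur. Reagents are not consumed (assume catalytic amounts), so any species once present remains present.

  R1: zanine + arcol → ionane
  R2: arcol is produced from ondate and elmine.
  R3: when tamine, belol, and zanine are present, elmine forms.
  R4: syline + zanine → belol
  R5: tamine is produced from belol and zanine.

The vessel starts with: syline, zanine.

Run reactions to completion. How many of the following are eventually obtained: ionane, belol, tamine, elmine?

3

syline and zanine present → belol forms (R4).
belol and zanine present → tamine forms (R5).
tamine, belol, and zanine present → elmine forms (R3).
ionane would need zanine and arcol (R1), but arcol never forms.
belol: reached.
tamine: reached.
elmine: reached.
Reached: belol, tamine, and elmine — 3 of the 4.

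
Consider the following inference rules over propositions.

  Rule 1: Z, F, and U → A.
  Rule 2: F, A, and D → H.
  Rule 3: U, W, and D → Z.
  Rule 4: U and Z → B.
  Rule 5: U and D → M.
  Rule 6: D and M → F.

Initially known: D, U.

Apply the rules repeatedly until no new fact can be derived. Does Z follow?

Z would need U, W, and D (Rule 3), but W is never established.

No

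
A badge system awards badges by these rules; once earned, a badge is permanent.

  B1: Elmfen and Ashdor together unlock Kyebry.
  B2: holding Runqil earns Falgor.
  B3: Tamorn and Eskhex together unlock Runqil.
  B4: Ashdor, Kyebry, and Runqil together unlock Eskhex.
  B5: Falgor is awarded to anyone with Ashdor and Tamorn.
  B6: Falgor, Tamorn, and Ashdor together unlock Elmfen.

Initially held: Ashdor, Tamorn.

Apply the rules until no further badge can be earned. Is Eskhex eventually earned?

No

Eskhex would need Ashdor, Kyebry, and Runqil (B4), but Runqil is never earned.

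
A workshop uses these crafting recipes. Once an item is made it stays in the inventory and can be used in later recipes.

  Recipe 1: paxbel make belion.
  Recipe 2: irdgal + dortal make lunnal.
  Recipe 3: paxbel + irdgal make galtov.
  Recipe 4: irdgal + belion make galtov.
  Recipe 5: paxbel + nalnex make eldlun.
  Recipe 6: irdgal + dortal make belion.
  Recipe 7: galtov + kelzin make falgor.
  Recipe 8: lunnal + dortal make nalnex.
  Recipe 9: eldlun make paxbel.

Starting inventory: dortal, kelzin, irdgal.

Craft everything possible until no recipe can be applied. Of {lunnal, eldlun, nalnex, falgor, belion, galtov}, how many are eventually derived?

Using Recipe 6, irdgal and dortal make belion.
irdgal + dortal → lunnal (Recipe 2).
lunnal + dortal → nalnex (Recipe 8).
Using Recipe 4, irdgal and belion make galtov.
galtov + kelzin → falgor (Recipe 7).
lunnal: reached.
eldlun would need paxbel and nalnex (Recipe 5), but paxbel is never obtained.
nalnex: reached.
falgor: reached.
belion: reached.
galtov: reached.
Reached: lunnal, nalnex, falgor, belion, and galtov — 5 of the 6.

5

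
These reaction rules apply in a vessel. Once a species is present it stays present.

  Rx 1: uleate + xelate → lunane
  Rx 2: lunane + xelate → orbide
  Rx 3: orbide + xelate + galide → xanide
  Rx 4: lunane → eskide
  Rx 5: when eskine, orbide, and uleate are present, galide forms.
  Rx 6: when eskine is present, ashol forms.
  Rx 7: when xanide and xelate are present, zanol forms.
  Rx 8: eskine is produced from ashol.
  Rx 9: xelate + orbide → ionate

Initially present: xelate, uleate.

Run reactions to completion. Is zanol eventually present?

zanol would need xanide and xelate (Rx 7), but xanide never forms.

No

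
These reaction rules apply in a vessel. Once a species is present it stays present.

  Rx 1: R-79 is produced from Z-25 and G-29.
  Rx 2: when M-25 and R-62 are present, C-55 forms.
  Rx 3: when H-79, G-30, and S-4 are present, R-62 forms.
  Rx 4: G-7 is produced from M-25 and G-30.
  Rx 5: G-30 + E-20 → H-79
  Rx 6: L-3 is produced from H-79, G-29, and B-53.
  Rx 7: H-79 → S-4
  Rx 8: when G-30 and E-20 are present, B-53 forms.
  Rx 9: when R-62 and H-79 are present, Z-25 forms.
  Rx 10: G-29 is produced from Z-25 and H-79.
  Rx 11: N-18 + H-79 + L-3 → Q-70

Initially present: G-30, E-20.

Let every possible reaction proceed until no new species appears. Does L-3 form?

G-30 and E-20 present → H-79 forms (Rx 5).
G-30 and E-20 present → B-53 forms (Rx 8).
H-79 present → S-4 forms (Rx 7).
H-79, G-30, and S-4 present → R-62 forms (Rx 3).
R-62 and H-79 present → Z-25 forms (Rx 9).
Z-25 and H-79 present → G-29 forms (Rx 10).
H-79, G-29, and B-53 present → L-3 forms (Rx 6).

Yes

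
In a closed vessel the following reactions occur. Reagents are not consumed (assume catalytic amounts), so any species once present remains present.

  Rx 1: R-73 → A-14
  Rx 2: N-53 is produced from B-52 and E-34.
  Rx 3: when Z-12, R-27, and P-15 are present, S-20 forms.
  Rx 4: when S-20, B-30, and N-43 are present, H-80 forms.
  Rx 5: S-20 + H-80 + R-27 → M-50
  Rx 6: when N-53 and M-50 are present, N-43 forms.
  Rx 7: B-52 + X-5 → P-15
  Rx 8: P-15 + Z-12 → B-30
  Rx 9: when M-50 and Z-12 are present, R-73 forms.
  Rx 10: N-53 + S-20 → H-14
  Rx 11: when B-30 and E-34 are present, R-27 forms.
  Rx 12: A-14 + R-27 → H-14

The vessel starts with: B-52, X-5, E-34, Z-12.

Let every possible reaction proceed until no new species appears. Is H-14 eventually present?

B-52 and X-5 present → P-15 forms (Rx 7).
B-52 and E-34 present → N-53 forms (Rx 2).
P-15 and Z-12 present → B-30 forms (Rx 8).
B-30 and E-34 present → R-27 forms (Rx 11).
Z-12, R-27, and P-15 present → S-20 forms (Rx 3).
N-53 and S-20 present → H-14 forms (Rx 10).

Yes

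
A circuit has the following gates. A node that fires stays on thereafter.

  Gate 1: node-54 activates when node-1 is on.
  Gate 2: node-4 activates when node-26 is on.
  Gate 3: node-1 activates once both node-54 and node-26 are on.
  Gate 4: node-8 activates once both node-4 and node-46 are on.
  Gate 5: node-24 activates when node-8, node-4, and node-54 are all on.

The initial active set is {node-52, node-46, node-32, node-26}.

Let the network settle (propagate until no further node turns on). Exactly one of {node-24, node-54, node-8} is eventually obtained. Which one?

Gate 2: node-26 on → node-4 on.
node-4 and node-46 are on, so node-8 activates (Gate 4).
node-54 would need node-1 (Gate 1), but node-1 never turns on. node-24 would need node-8, node-4, and node-54 (Gate 5), but node-54 never turns on.

node-8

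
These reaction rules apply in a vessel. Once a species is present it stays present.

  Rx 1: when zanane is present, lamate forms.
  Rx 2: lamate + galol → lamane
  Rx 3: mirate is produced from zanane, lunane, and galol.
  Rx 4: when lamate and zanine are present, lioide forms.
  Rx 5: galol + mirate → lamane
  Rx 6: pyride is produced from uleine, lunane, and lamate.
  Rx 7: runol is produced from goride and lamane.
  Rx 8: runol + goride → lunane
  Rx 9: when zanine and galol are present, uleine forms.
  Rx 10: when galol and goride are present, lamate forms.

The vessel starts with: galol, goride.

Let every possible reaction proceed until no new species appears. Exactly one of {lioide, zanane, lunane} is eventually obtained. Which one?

lunane

galol and goride present → lamate forms (Rx 10).
lamate and galol present → lamane forms (Rx 2).
goride and lamane present → runol forms (Rx 7).
runol and goride present → lunane forms (Rx 8).
No rule produces zanane, and it is not given. lioide would need lamate and zanine (Rx 4), but zanine never forms.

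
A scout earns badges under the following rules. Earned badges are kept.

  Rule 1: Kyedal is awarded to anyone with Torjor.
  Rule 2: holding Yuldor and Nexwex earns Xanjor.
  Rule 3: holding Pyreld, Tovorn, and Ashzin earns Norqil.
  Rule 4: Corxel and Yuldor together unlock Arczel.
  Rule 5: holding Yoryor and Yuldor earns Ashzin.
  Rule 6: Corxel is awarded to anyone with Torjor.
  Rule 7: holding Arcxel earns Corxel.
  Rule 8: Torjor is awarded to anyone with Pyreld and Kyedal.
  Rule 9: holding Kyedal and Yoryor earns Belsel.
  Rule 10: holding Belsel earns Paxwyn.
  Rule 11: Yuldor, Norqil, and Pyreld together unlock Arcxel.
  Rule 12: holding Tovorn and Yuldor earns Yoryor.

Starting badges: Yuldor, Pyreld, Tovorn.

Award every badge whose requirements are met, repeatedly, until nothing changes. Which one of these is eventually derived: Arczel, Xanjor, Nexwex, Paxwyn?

With Tovorn and Yuldor, Yoryor is earned (Rule 12).
With Yoryor and Yuldor, Ashzin is earned (Rule 5).
With Pyreld, Tovorn, and Ashzin, Norqil is earned (Rule 3).
With Yuldor, Norqil, and Pyreld, Arcxel is earned (Rule 11).
With Arcxel, Corxel is earned (Rule 7).
With Corxel and Yuldor, Arczel is earned (Rule 4).
Paxwyn would need Belsel (Rule 10), but Belsel is never earned. Xanjor would need Yuldor and Nexwex (Rule 2), but Nexwex is never earned. No rule produces Nexwex, and it is not given.

Arczel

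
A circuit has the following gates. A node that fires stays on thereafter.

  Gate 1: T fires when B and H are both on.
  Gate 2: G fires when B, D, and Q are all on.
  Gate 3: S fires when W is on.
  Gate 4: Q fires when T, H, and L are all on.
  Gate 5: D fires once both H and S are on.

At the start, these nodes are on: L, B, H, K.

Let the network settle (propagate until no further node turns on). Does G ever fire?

No

G would need B, D, and Q (Gate 2), but D never turns on.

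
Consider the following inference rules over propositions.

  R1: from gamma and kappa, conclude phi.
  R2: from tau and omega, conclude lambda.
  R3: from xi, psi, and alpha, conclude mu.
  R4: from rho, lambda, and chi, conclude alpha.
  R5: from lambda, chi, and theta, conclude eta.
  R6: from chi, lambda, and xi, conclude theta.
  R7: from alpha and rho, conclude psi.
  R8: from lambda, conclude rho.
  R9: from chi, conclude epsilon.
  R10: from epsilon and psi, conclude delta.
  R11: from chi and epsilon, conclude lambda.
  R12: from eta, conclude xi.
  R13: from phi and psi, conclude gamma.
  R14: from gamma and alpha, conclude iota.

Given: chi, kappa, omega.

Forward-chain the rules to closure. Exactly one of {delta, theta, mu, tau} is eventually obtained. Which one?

delta

From chi, R9 gives epsilon.
From chi and epsilon, R11 gives lambda.
From lambda, R8 gives rho.
rho, lambda, and chi hold, so alpha follows (R4).
alpha and rho hold, so psi follows (R7).
From epsilon and psi, R10 gives delta.
mu would need xi, psi, and alpha (R3), but xi is never established. theta would need chi, lambda, and xi (R6), but xi is never established. No rule produces tau, and it is not given.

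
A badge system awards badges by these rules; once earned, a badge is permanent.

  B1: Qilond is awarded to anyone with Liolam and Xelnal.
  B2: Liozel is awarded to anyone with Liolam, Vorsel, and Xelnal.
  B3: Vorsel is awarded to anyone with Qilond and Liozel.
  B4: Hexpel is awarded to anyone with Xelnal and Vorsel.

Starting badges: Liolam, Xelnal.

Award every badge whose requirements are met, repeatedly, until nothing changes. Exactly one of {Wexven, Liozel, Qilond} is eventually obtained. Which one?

Qilond

With Liolam and Xelnal, Qilond is earned (B1).
No rule produces Wexven, and it is not given. Liozel would need Liolam, Vorsel, and Xelnal (B2), but Vorsel is never earned.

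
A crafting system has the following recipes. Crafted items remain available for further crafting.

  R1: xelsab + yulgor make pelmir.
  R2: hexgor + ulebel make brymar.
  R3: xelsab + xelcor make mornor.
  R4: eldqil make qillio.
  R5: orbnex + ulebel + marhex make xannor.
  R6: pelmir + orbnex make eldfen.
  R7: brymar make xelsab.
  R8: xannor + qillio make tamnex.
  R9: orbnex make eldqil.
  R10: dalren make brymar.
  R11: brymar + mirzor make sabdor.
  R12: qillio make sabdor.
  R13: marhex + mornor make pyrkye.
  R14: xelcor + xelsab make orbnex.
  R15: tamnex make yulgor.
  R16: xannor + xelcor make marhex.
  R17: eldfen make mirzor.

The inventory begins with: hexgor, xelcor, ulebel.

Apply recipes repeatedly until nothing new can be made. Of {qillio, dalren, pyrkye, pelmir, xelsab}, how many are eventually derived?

Using R2, hexgor and ulebel make brymar.
brymar → xelsab (R7).
Using R14, xelcor and xelsab make orbnex.
orbnex → eldqil (R9).
eldqil → qillio (R4).
qillio: reached.
No rule produces dalren, and it is not given.
pyrkye would need marhex and mornor (R13), but marhex is never obtained.
pelmir would need xelsab and yulgor (R1), but yulgor is never obtained.
xelsab: reached.
Reached: qillio and xelsab — 2 of the 5.

2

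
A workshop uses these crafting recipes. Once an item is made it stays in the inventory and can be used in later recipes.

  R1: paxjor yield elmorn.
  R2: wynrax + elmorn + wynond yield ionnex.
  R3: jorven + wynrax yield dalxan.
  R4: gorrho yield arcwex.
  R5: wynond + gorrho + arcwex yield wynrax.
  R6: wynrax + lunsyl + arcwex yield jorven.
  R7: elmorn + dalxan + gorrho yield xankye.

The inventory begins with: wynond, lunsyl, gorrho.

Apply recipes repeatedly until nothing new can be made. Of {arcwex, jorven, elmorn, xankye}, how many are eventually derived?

gorrho → arcwex (R4).
wynond + gorrho + arcwex → wynrax (R5).
wynrax + lunsyl + arcwex → jorven (R6).
arcwex: reached.
jorven: reached.
elmorn would need paxjor (R1), but paxjor is never obtained.
xankye would need elmorn, dalxan, and gorrho (R7), but elmorn is never obtained.
Reached: arcwex and jorven — 2 of the 4.

2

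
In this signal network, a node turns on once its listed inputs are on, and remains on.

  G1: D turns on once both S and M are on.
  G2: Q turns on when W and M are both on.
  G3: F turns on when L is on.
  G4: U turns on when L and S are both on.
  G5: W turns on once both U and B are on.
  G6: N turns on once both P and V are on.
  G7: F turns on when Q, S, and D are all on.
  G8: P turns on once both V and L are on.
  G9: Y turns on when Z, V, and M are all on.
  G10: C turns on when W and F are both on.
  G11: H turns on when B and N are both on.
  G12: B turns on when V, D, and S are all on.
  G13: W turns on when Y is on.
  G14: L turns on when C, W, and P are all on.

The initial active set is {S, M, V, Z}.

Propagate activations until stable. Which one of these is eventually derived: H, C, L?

C

S and M are on, so D turns on (G1).
Z, V, and M are on, so Y turns on (G9).
G13: Y on → W on.
G2: W and M on → Q on.
Q, S, and D are on, so F turns on (G7).
G10: W and F on → C on.
L would need C, W, and P (G14), but P never turns on. H would need B and N (G11), but N never turns on.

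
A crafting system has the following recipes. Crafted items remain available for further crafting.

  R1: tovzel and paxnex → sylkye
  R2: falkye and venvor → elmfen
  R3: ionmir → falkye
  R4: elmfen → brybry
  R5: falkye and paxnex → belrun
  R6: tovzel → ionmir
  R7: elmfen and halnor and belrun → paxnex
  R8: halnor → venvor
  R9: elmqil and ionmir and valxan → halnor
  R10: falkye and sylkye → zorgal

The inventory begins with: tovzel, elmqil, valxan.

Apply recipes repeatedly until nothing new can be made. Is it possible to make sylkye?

sylkye would need tovzel and paxnex (R1), but paxnex is never obtained.

No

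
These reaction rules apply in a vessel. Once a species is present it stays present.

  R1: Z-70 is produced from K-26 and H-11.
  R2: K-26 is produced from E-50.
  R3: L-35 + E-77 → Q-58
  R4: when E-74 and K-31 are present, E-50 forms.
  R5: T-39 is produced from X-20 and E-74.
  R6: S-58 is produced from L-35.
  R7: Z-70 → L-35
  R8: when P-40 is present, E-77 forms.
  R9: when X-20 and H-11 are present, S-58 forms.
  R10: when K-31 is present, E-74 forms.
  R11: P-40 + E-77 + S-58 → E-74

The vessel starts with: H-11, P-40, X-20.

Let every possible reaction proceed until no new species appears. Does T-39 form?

Yes

P-40 present → E-77 forms (R8).
X-20 and H-11 present → S-58 forms (R9).
P-40, E-77, and S-58 present → E-74 forms (R11).
X-20 and E-74 present → T-39 forms (R5).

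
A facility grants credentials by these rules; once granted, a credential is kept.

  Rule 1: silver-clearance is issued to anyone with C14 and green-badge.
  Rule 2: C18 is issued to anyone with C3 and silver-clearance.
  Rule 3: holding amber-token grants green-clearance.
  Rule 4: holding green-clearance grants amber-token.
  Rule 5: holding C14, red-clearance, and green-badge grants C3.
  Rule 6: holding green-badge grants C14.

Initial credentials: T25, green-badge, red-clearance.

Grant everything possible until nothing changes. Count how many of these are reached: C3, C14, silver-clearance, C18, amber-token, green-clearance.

4

Holding green-badge grants C14 (Rule 6).
Holding C14, red-clearance, and green-badge grants C3 (Rule 5).
Holding C14 and green-badge grants silver-clearance (Rule 1).
Holding C3 and silver-clearance grants C18 (Rule 2).
C3: reached.
C14: reached.
silver-clearance: reached.
C18: reached.
amber-token would need green-clearance (Rule 4), but green-clearance is never granted.
green-clearance would need amber-token (Rule 3), but amber-token is never granted.
Reached: C3, C14, silver-clearance, and C18 — 4 of the 6.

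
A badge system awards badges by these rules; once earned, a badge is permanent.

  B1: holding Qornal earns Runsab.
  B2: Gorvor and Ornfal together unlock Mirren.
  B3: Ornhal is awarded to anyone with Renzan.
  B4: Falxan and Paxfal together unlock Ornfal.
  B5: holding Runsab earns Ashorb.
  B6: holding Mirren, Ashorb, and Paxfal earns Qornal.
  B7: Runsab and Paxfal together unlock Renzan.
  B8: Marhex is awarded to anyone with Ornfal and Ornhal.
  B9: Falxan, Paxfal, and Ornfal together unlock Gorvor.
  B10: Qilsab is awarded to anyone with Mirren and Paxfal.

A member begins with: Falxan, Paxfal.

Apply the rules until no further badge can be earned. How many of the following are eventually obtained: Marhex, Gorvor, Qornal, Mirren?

With Falxan and Paxfal, Ornfal is earned (B4).
With Falxan, Paxfal, and Ornfal, Gorvor is earned (B9).
With Gorvor and Ornfal, Mirren is earned (B2).
Marhex would need Ornfal and Ornhal (B8), but Ornhal is never earned.
Gorvor: reached.
Qornal would need Mirren, Ashorb, and Paxfal (B6), but Ashorb is never earned.
Mirren: reached.
Reached: Gorvor and Mirren — 2 of the 4.

2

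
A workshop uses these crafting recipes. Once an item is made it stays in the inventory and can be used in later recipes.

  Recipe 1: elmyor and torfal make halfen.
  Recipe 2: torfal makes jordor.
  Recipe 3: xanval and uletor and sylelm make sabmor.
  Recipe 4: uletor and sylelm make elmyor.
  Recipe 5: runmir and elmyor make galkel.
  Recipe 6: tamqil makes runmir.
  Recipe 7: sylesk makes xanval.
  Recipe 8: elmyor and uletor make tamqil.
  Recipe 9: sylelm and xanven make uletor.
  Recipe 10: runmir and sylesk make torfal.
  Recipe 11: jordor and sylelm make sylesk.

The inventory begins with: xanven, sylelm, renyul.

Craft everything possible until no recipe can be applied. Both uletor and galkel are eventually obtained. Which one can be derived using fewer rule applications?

uletor

uletor: Using Recipe 9, sylelm and xanven make uletor. [1 rule application]
galkel: sylelm and xanven → uletor (Recipe 9). uletor and sylelm → elmyor (Recipe 4). Using Recipe 8, elmyor and uletor make tamqil. tamqil → runmir (Recipe 6). runmir and elmyor → galkel (Recipe 5). [5 rule applications]
uletor needs fewer.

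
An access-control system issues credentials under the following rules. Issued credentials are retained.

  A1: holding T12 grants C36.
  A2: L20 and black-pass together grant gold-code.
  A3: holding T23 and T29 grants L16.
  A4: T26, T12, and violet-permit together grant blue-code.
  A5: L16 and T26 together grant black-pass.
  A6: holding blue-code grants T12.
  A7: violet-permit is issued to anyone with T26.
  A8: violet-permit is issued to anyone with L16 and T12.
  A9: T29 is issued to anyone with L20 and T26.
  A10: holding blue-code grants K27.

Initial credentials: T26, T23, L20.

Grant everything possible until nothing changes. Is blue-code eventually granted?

No

blue-code would need T26, T12, and violet-permit (A4), but T12 is never granted.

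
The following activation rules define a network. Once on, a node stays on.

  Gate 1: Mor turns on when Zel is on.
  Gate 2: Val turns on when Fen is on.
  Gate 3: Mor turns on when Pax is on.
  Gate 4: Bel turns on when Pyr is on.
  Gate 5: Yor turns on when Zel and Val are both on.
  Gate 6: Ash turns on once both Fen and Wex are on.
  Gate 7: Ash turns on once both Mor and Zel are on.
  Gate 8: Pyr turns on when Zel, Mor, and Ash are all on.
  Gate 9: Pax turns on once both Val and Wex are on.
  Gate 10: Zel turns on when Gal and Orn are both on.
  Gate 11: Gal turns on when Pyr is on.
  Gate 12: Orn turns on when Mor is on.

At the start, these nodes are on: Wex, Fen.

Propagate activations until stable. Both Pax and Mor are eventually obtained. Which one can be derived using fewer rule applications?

Pax: Fen is on, so Val turns on (Gate 2). Val and Wex are on, so Pax turns on (Gate 9). [2 rule applications]
Mor: Gate 2: Fen on → Val on. Val and Wex are on, so Pax turns on (Gate 9). Pax is on, so Mor turns on (Gate 3). [3 rule applications]
Pax needs fewer.

Pax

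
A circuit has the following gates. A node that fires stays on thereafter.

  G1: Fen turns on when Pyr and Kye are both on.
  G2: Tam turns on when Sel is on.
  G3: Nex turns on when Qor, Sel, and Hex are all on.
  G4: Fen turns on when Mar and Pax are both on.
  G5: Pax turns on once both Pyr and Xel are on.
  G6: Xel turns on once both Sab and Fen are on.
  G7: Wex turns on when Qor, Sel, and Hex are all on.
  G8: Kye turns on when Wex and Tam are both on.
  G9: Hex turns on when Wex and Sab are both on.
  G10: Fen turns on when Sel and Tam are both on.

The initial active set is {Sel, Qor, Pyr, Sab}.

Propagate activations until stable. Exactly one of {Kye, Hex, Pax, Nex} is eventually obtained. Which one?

Pax

Sel is on, so Tam turns on (G2).
G10: Sel and Tam on → Fen on.
G6: Sab and Fen on → Xel on.
G5: Pyr and Xel on → Pax on.
Hex would need Wex and Sab (G9), but Wex never turns on. Nex would need Qor, Sel, and Hex (G3), but Hex never turns on. Kye would need Wex and Tam (G8), but Wex never turns on.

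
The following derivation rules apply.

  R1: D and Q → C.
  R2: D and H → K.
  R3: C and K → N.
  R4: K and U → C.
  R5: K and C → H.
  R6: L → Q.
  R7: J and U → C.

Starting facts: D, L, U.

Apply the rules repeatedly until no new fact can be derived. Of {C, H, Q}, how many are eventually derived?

L holds, so Q follows (R6).
From D and Q, R1 gives C.
C: reached.
H would need K and C (R5), but K is never established.
Q: reached.
Reached: C and Q — 2 of the 3.

2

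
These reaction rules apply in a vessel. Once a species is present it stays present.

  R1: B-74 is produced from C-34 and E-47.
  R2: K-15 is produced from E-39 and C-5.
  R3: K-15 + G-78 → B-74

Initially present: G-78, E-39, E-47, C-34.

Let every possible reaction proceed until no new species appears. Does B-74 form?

Yes

C-34 and E-47 present → B-74 forms (R1).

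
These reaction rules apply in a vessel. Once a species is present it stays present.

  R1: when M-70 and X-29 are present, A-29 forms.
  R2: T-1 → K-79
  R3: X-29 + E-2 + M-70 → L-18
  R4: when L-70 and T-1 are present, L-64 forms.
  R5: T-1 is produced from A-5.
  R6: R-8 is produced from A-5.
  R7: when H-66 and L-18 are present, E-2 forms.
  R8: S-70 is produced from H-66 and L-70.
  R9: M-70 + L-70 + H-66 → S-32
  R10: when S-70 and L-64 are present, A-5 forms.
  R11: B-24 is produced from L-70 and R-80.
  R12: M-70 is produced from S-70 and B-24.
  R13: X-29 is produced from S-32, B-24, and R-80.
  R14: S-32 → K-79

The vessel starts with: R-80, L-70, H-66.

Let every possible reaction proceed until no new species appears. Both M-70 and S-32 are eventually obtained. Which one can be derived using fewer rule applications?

M-70: H-66 and L-70 present → S-70 forms (R8). L-70 and R-80 present → B-24 forms (R11). S-70 and B-24 present → M-70 forms (R12). [3 rule applications]
S-32: H-66 and L-70 present → S-70 forms (R8). L-70 and R-80 present → B-24 forms (R11). S-70 and B-24 present → M-70 forms (R12). M-70, L-70, and H-66 present → S-32 forms (R9). [4 rule applications]
M-70 needs fewer.

M-70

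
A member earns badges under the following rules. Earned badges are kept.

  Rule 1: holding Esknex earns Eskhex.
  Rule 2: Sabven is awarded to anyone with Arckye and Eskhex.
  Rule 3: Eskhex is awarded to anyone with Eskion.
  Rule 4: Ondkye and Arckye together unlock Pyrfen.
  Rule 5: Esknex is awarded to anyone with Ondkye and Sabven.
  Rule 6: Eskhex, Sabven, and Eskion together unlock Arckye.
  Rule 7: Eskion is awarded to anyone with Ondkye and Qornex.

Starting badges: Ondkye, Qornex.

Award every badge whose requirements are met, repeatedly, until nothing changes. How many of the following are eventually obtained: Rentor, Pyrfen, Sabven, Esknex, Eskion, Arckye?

1

With Ondkye and Qornex, Eskion is earned (Rule 7).
No rule produces Rentor, and it is not given.
Pyrfen would need Ondkye and Arckye (Rule 4), but Arckye is never earned.
Sabven would need Arckye and Eskhex (Rule 2), but Arckye is never earned.
Esknex would need Ondkye and Sabven (Rule 5), but Sabven is never earned.
Eskion: reached.
Arckye would need Eskhex, Sabven, and Eskion (Rule 6), but Sabven is never earned.
Reached: Eskion — 1 of the 6.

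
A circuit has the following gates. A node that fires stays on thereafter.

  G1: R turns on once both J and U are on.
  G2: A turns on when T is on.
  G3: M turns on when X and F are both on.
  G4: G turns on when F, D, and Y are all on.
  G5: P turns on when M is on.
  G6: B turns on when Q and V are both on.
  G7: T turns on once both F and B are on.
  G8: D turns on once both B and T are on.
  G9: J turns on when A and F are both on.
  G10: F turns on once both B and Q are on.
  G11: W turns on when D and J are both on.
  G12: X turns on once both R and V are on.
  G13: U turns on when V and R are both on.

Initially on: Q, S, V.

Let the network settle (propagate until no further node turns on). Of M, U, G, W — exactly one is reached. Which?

Q and V are on, so B turns on (G6).
G10: B and Q on → F on.
F and B are on, so T turns on (G7).
T is on, so A turns on (G2).
B and T are on, so D turns on (G8).
A and F are on, so J turns on (G9).
G11: D and J on → W on.
U would need V and R (G13), but R never turns on. M would need X and F (G3), but X never turns on. G would need F, D, and Y (G4), but Y never turns on.

W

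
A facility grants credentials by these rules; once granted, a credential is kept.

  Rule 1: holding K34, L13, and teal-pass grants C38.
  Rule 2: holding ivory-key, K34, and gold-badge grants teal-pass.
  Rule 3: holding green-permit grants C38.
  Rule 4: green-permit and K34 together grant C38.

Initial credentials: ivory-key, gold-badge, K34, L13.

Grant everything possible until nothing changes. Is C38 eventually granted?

Holding ivory-key, K34, and gold-badge grants teal-pass (Rule 2).
Holding K34, L13, and teal-pass grants C38 (Rule 1).

Yes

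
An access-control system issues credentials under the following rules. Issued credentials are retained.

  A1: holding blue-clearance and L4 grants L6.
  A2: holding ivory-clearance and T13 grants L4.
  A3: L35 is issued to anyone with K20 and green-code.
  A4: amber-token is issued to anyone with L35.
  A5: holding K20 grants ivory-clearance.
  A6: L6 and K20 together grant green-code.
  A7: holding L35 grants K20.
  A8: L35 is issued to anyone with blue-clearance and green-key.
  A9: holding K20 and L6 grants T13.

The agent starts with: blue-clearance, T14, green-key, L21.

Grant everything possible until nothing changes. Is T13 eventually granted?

No

T13 would need K20 and L6 (A9), but L6 is never granted.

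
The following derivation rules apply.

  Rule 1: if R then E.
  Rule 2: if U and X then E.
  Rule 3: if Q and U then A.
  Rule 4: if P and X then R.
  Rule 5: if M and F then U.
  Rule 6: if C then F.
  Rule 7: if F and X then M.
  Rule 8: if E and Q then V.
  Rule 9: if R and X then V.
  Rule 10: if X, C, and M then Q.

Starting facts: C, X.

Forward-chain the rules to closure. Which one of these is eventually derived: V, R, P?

From C, Rule 6 gives F.
F and X hold, so M follows (Rule 7).
From M and F, Rule 5 gives U.
From X, C, and M, Rule 10 gives Q.
From U and X, Rule 2 gives E.
E and Q hold, so V follows (Rule 8).
No rule produces P, and it is not given. R would need P and X (Rule 4), but P is never established.

V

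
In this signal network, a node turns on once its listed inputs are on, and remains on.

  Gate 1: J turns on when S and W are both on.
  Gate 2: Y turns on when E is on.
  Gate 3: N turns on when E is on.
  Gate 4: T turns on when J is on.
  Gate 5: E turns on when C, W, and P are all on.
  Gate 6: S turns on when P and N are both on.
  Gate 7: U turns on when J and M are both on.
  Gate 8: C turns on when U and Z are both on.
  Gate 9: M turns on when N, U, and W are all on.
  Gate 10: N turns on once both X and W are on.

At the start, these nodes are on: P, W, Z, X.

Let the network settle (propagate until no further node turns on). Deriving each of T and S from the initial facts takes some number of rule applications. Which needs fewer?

S

S: X and W are on, so N turns on (Gate 10). P and N are on, so S turns on (Gate 6). [2 rule applications]
T: Gate 10: X and W on → N on. Gate 6: P and N on → S on. S and W are on, so J turns on (Gate 1). Gate 4: J on → T on. [4 rule applications]
S needs fewer.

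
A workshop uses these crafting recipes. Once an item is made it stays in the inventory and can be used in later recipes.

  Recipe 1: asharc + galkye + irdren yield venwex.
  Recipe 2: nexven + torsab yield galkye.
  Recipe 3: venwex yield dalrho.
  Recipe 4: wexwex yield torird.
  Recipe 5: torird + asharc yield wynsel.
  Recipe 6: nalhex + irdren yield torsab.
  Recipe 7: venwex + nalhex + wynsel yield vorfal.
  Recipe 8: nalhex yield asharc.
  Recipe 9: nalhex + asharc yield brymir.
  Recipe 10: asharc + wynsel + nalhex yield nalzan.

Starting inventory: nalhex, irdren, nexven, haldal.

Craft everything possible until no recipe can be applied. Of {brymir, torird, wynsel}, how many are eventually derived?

nalhex → asharc (Recipe 8).
nalhex + asharc → brymir (Recipe 9).
brymir: reached.
torird would need wexwex (Recipe 4), but wexwex is never obtained.
wynsel would need torird and asharc (Recipe 5), but torird is never obtained.
Reached: brymir — 1 of the 3.

1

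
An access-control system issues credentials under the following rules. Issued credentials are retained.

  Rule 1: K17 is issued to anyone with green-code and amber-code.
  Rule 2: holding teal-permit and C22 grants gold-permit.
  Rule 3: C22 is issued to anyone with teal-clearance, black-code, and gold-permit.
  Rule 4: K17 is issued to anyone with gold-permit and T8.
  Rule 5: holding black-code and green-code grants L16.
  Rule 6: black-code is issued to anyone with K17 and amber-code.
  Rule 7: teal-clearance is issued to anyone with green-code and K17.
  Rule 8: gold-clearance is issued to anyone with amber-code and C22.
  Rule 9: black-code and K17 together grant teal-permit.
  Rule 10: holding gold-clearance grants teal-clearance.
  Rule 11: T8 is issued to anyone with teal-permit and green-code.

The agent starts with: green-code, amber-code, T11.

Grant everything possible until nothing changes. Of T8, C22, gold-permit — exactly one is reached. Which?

T8

Holding green-code and amber-code grants K17 (Rule 1).
Holding K17 and amber-code grants black-code (Rule 6).
Holding black-code and K17 grants teal-permit (Rule 9).
Holding teal-permit and green-code grants T8 (Rule 11).
C22 would need teal-clearance, black-code, and gold-permit (Rule 3), but gold-permit is never granted. gold-permit would need teal-permit and C22 (Rule 2), but C22 is never granted.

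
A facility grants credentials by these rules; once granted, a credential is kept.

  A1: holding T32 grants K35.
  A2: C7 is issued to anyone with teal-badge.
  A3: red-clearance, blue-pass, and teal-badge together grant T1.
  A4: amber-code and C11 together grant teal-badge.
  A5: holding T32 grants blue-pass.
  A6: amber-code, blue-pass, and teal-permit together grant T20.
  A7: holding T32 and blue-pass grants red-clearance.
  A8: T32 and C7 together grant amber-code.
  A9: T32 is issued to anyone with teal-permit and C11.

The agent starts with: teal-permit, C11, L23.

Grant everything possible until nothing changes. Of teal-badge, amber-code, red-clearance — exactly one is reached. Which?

Holding teal-permit and C11 grants T32 (A9).
Holding T32 grants blue-pass (A5).
Holding T32 and blue-pass grants red-clearance (A7).
amber-code would need T32 and C7 (A8), but C7 is never granted. teal-badge would need amber-code and C11 (A4), but amber-code is never granted.

red-clearance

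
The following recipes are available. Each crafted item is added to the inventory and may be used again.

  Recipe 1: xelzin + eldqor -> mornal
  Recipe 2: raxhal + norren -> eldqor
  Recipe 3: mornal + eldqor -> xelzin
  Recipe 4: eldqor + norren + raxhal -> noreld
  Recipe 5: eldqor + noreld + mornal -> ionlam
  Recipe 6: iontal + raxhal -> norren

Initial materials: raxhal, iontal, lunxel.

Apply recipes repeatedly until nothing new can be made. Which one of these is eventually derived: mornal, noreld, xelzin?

noreld

iontal + raxhal -> norren (Recipe 6).
raxhal + norren -> eldqor (Recipe 2).
eldqor + norren + raxhal -> noreld (Recipe 4).
xelzin would need mornal and eldqor (Recipe 3), but mornal is never obtained. mornal would need xelzin and eldqor (Recipe 1), but xelzin is never obtained.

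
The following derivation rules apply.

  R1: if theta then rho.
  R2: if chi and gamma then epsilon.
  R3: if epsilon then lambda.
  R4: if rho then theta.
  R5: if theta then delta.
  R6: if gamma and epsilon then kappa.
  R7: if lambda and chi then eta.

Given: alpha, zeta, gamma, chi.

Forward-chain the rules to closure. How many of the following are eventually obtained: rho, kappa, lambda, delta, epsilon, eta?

4

From chi and gamma, R2 gives epsilon.
From gamma and epsilon, R6 gives kappa.
epsilon holds, so lambda follows (R3).
From lambda and chi, R7 gives eta.
rho would need theta (R1), but theta is never established.
kappa: reached.
lambda: reached.
delta would need theta (R5), but theta is never established.
epsilon: reached.
eta: reached.
Reached: kappa, lambda, epsilon, and eta — 4 of the 6.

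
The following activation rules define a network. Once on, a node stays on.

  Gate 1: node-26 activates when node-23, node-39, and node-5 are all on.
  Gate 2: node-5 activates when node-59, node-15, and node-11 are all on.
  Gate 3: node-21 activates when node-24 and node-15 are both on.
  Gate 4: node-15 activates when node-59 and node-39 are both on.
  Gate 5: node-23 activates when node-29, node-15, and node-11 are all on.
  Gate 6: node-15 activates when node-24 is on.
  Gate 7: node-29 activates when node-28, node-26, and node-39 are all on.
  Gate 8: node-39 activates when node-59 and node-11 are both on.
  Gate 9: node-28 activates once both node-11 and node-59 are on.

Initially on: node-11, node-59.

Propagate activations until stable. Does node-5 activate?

node-59 and node-11 are on, so node-39 activates (Gate 8).
node-59 and node-39 are on, so node-15 activates (Gate 4).
Gate 2: node-59, node-15, and node-11 on → node-5 on.

Yes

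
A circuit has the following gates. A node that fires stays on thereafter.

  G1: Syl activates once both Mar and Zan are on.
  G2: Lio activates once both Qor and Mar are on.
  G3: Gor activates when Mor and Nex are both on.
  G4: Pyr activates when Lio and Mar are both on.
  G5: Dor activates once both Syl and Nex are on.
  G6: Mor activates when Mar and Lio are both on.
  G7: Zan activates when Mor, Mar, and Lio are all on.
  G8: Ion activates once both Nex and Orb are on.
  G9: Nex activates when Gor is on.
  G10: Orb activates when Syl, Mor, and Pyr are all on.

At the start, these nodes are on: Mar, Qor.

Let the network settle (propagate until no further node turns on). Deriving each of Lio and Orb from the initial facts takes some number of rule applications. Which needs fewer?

Lio: G2: Qor and Mar on → Lio on. [1 rule application]
Orb: G2: Qor and Mar on → Lio on. G6: Mar and Lio on → Mor on. G4: Lio and Mar on → Pyr on. G7: Mor, Mar, and Lio on → Zan on. Mar and Zan are on, so Syl activates (G1). G10: Syl, Mor, and Pyr on → Orb on. [6 rule applications]
Lio needs fewer.

Lio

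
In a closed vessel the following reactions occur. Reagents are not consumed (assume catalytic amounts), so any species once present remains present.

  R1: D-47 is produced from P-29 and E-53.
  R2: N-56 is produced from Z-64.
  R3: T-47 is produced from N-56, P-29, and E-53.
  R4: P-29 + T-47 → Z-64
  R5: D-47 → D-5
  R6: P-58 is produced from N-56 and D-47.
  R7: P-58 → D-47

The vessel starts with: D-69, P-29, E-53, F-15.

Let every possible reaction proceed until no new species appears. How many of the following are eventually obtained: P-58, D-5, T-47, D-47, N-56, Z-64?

2

P-29 and E-53 present → D-47 forms (R1).
D-47 present → D-5 forms (R5).
P-58 would need N-56 and D-47 (R6), but N-56 never forms.
D-5: reached.
T-47 would need N-56, P-29, and E-53 (R3), but N-56 never forms.
D-47: reached.
N-56 would need Z-64 (R2), but Z-64 never forms.
Z-64 would need P-29 and T-47 (R4), but T-47 never forms.
Reached: D-5 and D-47 — 2 of the 6.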